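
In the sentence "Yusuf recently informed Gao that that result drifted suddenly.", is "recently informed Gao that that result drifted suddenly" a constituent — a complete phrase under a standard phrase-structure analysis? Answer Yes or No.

Yes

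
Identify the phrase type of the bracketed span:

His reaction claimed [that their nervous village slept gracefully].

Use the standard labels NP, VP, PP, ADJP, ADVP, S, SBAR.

SBAR

The span is built around the complementizer "that" — a subordinate clause (SBAR).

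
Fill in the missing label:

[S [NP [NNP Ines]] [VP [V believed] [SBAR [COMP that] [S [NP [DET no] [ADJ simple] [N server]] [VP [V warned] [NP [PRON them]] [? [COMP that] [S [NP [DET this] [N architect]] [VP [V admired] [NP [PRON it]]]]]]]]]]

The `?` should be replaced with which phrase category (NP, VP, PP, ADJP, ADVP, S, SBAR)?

SBAR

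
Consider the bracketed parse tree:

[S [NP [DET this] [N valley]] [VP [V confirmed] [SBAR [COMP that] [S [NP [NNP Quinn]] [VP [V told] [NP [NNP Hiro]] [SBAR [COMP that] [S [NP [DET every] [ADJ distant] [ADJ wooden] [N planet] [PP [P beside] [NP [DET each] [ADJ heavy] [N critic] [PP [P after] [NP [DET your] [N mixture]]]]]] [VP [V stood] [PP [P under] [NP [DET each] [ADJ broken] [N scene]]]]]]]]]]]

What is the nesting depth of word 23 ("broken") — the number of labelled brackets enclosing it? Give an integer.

Path from the root down to the word: S → VP → SBAR → S → VP → SBAR → S → VP → PP → NP → ADJ. That is 11 enclosing brackets.

11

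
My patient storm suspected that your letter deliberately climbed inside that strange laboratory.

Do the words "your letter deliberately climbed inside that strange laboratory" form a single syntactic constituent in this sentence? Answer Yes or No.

"your letter deliberately climbed inside that strange laboratory" is exactly the clause [S your letter deliberately climbed inside that strange laboratory], a complete constituent.

Yes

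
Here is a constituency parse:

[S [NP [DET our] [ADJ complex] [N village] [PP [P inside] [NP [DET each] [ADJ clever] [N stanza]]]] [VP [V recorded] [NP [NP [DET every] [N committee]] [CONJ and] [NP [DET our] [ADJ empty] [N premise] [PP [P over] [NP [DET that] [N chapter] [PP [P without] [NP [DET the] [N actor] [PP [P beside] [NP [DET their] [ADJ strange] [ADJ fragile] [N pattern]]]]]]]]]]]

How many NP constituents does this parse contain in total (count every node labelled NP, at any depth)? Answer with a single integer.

8

Listing each NP by its span: [NP our complex village inside each clever stanza]; [NP each clever stanza]; [NP every committee and our empty premise over that chapter without the actor beside their strange fragile pattern]; [NP every committee]; [NP our empty premise over that chapter without the actor beside their strange fragile pattern]; [NP that chapter without the actor beside their strange fragile pattern] … — that makes 8.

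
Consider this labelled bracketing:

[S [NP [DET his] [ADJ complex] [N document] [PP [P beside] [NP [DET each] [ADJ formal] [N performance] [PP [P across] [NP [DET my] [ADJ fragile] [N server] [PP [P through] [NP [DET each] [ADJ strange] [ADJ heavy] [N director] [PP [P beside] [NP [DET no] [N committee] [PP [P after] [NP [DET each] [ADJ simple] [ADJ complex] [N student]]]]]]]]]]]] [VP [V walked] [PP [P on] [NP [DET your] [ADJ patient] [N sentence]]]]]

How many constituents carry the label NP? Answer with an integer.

Listing each NP by its span: [NP his complex document beside each formal performance across my fragile server through each strange heavy director beside no committee after each simple complex student]; [NP each formal performance across my fragile server through each strange heavy director beside no committee after each simple complex student]; [NP my fragile server through each strange heavy director beside no committee after each simple complex student]; [NP each strange heavy director beside no committee after each simple complex student]; [NP no committee after each simple complex student]; [NP each simple complex student] … — that makes 7.

7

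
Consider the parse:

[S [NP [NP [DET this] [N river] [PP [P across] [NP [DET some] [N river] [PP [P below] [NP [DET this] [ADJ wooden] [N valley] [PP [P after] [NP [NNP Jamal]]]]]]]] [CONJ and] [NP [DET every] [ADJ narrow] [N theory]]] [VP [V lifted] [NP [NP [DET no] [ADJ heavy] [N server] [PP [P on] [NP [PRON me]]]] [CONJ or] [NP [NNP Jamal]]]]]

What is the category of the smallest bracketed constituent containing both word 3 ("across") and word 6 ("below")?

PP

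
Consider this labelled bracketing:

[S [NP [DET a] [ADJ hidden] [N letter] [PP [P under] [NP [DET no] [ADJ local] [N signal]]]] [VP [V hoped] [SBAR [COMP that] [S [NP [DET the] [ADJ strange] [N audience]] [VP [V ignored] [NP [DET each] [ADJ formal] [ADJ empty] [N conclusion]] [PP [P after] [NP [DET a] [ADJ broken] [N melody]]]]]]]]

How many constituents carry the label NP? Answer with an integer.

5

Listing each NP by its span: [NP a hidden letter under no local signal]; [NP no local signal]; [NP the strange audience]; [NP each formal empty conclusion]; [NP a broken melody] — that makes 5.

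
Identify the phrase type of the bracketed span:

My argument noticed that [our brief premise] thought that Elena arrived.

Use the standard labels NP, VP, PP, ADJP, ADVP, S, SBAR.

NP

The span is built around the noun "premise" — a noun phrase (NP).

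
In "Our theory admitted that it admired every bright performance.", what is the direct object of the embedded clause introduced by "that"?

every bright performance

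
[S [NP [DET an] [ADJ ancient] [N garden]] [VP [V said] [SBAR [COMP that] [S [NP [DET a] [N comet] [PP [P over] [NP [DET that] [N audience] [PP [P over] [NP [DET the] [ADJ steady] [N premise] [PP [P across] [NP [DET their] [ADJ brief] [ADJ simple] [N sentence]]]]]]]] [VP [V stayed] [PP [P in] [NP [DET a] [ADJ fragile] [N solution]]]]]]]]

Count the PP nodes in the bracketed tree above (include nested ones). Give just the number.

Scanning left to right, an opening `[PP` appears at word positions 8, 11, 15, 21 — 4 in total.

4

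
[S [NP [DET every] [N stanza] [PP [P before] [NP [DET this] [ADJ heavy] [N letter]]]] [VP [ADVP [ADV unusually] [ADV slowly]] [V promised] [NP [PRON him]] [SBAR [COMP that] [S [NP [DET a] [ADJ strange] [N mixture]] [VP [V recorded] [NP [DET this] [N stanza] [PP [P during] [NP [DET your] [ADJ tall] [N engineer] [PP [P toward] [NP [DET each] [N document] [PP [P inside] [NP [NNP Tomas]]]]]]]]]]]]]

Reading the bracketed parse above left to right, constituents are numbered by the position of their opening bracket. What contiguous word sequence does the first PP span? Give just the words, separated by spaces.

In left-to-right order the PP constituents are "before this heavy letter"; "during your tall engineer toward each document inside Tomas"; "toward each document inside Tomas"; "inside Tomas". Number 1 is "before this heavy letter".

before this heavy letter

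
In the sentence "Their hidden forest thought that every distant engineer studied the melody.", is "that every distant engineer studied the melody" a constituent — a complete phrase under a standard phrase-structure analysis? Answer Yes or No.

These words form the whole subordinate clause headed by "that", so yes — one constituent.

Yes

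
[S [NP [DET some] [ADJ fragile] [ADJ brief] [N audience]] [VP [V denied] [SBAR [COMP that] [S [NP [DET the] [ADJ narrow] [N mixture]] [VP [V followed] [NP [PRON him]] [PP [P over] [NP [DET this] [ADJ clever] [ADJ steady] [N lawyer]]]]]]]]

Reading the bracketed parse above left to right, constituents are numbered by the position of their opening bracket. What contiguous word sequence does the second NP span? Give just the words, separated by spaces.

Opening `[NP` markers occur at word positions 1, 7, 11, 13; the second of these opens the constituent [NP the narrow mixture].

the narrow mixture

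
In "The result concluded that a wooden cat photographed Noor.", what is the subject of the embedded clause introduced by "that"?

In the embedded clause introduced by "that" the verb is "photographed"; the NP preceding it, "a wooden cat", is the subject.

a wooden cat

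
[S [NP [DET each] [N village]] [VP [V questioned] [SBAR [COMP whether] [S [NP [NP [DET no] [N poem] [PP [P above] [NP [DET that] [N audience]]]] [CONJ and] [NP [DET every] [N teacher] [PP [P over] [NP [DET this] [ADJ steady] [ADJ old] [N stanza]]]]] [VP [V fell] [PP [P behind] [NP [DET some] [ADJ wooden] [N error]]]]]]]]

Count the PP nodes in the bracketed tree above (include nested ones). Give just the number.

3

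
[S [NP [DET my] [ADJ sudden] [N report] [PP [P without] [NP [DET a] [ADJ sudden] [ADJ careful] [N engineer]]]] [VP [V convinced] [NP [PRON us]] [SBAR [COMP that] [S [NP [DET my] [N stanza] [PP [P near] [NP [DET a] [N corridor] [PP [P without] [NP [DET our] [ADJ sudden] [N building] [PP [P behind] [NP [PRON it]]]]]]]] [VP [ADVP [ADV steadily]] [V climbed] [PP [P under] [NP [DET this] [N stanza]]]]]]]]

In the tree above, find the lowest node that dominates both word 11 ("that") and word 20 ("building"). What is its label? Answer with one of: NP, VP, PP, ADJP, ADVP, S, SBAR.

The smallest bracket enclosing both words is [SBAR that my stanza near a corridor without our sudden building behind it steadily climbed under this stanza], so the label is SBAR.

SBAR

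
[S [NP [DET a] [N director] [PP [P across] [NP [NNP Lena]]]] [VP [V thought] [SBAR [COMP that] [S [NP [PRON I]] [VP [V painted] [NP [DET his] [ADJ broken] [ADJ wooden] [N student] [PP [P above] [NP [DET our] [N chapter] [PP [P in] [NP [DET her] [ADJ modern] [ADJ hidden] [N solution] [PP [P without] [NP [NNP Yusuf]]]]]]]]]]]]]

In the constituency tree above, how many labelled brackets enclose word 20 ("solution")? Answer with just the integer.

11

The word sits inside N, which is inside NP, inside PP, inside NP, inside PP, inside NP, inside VP, inside S, inside SBAR, inside VP, inside S — 11 brackets in all.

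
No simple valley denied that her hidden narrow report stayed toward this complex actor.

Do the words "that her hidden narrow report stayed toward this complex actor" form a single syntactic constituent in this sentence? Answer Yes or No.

Yes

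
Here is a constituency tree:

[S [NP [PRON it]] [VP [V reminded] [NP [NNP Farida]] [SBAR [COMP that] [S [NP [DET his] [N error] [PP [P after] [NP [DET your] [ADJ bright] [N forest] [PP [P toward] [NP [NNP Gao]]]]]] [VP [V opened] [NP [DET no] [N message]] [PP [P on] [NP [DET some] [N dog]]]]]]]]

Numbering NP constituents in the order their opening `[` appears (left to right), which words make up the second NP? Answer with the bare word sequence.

Opening `[NP` markers occur at word positions 1, 3, 5, 8, 12, 14, 17; the second of these opens the constituent [NP Farida].

Farida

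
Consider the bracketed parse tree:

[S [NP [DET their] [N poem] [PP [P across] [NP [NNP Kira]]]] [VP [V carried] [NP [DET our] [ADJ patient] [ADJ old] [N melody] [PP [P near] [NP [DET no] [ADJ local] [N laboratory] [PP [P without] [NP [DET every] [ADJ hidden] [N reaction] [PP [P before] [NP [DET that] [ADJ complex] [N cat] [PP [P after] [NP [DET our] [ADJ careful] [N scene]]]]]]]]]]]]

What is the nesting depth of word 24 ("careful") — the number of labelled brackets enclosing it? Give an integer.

12

Counting open brackets not yet closed at "careful": [S [VP [NP [PP [NP [PP [NP [PP [NP [PP [NP [ADJ = 12.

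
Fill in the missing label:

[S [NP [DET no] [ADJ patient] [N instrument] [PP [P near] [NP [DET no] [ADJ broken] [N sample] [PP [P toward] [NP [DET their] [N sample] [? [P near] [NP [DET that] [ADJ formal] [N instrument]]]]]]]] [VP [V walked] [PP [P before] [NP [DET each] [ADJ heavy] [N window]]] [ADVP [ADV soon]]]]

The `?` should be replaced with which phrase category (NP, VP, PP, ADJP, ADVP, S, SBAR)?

PP

A constituent whose immediate children are P 'near', NP is a prepositional phrase: PP.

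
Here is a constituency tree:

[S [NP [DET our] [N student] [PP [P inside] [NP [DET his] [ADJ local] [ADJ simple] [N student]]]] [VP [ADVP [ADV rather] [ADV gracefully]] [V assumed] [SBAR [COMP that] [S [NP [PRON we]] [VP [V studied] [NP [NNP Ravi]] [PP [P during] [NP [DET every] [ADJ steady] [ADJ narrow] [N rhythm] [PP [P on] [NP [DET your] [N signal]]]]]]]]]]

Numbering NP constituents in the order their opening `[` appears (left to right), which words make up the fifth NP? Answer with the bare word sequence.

every steady narrow rhythm on your signal

Opening `[NP` markers occur at word positions 1, 4, 12, 14, 16, 21; the fifth of these opens the constituent [NP every steady narrow rhythm on your signal].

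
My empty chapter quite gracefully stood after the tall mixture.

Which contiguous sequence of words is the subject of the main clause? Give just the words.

The subject of the main clause is the NP immediately before the verb "stood": "my empty chapter".

my empty chapter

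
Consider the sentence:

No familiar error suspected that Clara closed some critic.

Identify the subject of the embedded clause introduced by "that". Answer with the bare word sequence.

Clara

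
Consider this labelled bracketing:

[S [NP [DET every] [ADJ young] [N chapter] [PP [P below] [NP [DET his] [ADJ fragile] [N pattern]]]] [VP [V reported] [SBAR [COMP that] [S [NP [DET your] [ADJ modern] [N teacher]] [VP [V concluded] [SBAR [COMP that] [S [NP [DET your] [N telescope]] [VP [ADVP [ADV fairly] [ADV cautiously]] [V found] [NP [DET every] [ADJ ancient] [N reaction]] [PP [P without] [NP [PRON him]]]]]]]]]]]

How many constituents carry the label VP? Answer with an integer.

3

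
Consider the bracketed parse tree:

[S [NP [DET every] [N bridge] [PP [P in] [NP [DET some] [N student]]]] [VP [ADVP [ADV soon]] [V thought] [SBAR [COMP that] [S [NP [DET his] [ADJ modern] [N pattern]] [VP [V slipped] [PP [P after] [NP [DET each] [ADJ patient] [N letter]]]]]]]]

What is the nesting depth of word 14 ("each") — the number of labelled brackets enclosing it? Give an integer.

Path from the root down to the word: S → VP → SBAR → S → VP → PP → NP → DET. That is 8 enclosing brackets.

8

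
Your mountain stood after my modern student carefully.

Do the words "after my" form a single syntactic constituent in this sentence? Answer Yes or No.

No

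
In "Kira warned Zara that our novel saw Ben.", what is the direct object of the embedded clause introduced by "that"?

The verb of the embedded clause introduced by "that" is "saw"; its direct object is the NP "Ben".

Ben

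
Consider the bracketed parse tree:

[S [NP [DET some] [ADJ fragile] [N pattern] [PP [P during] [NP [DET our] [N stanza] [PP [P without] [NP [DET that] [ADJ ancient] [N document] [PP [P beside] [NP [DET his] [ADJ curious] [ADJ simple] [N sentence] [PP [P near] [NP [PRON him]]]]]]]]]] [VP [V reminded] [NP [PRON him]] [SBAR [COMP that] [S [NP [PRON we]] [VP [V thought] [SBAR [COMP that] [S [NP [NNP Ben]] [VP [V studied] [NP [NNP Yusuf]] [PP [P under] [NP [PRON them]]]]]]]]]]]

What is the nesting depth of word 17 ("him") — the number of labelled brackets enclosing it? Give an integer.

11

Counting open brackets not yet closed at "him": [S [NP [PP [NP [PP [NP [PP [NP [PP [NP [PRON = 11.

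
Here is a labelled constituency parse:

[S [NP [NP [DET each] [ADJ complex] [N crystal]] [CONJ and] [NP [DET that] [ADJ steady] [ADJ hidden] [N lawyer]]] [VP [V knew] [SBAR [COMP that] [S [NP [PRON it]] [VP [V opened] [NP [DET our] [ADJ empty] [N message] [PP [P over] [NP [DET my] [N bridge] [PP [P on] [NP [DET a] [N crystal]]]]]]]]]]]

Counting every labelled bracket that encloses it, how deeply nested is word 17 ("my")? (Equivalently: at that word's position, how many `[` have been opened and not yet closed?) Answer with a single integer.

Counting open brackets not yet closed at "my": [S [VP [SBAR [S [VP [NP [PP [NP [DET = 9.

9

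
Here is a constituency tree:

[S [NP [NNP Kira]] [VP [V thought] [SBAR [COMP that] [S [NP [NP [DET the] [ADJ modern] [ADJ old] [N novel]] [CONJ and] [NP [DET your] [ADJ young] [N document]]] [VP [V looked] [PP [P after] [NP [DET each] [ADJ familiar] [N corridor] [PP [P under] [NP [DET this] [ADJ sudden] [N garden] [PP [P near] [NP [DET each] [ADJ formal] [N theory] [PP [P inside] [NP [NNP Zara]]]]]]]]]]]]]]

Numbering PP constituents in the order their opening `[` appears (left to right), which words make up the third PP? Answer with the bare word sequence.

near each formal theory inside Zara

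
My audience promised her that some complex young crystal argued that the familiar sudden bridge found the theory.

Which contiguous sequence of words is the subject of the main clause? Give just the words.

my audience

"my audience" is the NP that combines with the VP headed by "promised" to form the main clause — the subject.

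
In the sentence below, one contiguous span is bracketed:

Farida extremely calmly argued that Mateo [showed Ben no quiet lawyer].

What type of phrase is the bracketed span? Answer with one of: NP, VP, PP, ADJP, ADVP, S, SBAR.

"showed" is the head of the bracketed span, so the span is a verb phrase: VP.

VP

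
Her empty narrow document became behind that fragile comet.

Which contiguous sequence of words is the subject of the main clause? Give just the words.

her empty narrow document

In the main clause the verb is "became"; the NP preceding it, "her empty narrow document", is the subject.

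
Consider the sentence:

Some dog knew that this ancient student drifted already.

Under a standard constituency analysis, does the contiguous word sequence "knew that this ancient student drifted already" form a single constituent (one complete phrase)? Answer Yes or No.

Yes

These words form the whole verb phrase headed by "knew", so yes — one constituent.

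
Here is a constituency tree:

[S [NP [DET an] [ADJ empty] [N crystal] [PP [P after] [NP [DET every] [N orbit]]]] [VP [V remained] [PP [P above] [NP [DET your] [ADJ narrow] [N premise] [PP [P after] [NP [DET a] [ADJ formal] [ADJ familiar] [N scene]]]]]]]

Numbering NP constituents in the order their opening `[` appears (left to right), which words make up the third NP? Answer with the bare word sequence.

Opening `[NP` markers occur at word positions 1, 5, 9, 13; the third of these opens the constituent [NP your narrow premise after a formal familiar scene].

your narrow premise after a formal familiar scene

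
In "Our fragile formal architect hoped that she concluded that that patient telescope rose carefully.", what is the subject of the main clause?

our fragile formal architect

"our fragile formal architect" is the NP that combines with the VP headed by "hoped" to form the main clause — the subject.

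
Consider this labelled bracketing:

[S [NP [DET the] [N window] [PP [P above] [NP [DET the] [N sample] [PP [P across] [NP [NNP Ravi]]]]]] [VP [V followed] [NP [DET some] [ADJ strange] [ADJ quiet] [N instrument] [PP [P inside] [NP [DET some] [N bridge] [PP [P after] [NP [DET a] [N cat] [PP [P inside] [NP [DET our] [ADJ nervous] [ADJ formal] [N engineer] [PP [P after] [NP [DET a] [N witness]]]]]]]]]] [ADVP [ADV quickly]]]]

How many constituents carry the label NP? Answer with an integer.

The NP constituents are: [NP the window above the sample across Ravi]; [NP the sample across Ravi]; [NP Ravi]; [NP some strange quiet instrument inside some bridge after a cat inside our nervous formal engineer after a witness]; [NP some bridge after a cat inside our nervous formal engineer after a witness]; [NP a cat inside our nervous formal engineer after a witness] …. Total: 8.

8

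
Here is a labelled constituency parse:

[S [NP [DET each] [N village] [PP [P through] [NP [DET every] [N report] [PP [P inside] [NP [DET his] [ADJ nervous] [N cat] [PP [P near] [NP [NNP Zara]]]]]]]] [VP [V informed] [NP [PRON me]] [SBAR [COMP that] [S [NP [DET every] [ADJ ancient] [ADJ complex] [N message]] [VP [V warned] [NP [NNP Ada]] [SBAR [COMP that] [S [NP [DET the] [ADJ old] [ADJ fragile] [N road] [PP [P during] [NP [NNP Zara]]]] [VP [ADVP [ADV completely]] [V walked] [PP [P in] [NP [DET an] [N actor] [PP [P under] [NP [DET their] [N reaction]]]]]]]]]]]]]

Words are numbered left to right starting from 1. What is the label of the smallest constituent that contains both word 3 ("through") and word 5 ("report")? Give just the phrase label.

PP

Word 3 lies under S → NP → PP → P; word 5 lies under S → NP → PP → NP → N. The lowest shared node is the PP.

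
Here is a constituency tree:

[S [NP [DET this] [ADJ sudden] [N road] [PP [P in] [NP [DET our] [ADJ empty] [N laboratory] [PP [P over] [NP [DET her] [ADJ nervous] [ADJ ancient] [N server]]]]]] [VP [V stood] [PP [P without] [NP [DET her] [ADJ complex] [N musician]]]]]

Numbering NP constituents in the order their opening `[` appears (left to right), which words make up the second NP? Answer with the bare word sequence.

our empty laboratory over her nervous ancient server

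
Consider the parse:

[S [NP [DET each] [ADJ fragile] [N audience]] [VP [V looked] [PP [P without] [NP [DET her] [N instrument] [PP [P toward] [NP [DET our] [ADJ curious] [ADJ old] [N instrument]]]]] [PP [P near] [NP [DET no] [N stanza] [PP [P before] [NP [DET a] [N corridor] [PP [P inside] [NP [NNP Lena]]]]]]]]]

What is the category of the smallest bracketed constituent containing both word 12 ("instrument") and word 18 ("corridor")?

VP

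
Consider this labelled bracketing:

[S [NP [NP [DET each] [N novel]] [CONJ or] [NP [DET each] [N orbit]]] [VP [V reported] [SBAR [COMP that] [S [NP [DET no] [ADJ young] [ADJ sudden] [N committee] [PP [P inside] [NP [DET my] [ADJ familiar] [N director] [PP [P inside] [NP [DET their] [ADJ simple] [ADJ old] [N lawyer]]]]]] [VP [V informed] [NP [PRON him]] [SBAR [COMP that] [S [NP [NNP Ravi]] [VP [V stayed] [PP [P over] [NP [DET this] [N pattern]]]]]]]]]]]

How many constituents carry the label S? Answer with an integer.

The S constituents are: [S each novel or each orbit reported that no young sudden committee inside my familiar director inside their simple old lawyer informed him that Ravi stayed over this pattern]; [S no young sudden committee inside my familiar director inside their simple old lawyer informed him that Ravi stayed over this pattern]; [S Ravi stayed over this pattern]. Total: 3.

3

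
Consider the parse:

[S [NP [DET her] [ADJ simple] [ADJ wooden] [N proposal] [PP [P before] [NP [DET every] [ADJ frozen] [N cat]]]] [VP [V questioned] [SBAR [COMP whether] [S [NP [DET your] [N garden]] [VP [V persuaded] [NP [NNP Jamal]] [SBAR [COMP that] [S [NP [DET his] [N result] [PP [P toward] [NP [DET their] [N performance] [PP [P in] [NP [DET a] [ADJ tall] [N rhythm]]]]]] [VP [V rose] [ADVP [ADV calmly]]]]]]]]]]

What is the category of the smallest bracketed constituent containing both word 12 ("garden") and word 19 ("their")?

S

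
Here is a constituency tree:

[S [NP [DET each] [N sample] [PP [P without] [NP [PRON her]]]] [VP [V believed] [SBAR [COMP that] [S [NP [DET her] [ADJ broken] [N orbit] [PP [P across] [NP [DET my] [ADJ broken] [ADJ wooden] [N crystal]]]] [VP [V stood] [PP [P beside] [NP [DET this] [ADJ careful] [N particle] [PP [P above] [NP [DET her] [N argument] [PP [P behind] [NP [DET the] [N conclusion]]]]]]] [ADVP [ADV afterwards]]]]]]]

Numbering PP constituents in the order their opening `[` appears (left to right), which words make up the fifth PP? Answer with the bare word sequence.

behind the conclusion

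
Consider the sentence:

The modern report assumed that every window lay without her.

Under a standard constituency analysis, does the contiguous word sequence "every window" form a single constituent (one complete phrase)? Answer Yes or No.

Yes

The sequence corresponds to a single NP node — the noun phrase "every window".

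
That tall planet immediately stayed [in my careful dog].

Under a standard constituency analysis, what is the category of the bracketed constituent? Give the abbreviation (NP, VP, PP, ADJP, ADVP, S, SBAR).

PP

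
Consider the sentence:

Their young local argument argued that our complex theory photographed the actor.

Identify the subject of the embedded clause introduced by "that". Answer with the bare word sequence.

our complex theory

In the embedded clause introduced by "that" the verb is "photographed"; the NP preceding it, "our complex theory", is the subject.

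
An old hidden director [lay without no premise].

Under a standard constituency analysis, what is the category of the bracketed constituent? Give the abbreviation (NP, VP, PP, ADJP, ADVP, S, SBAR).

"lay" is the head of the bracketed span, so the span is a verb phrase: VP.

VP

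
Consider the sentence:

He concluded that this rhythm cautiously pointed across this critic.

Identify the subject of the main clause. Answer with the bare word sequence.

In the main clause the verb is "concluded"; the NP preceding it, "he", is the subject.

he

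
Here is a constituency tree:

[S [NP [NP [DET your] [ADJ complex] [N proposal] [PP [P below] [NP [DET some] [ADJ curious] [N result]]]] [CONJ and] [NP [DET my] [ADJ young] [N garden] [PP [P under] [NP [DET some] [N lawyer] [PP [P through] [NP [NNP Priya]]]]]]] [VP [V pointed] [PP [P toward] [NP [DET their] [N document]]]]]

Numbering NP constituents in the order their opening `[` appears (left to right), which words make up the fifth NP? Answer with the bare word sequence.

The NP opening brackets appear, in order, over: "your complex proposal below some curious result and my young garden under some lawyer through Priya"; "your complex proposal below some curious result"; "some curious result"; "my young garden under some lawyer through Priya"; "some lawyer through Priya"; "Priya"; "their document". The fifth one spans "some lawyer through Priya".

some lawyer through Priya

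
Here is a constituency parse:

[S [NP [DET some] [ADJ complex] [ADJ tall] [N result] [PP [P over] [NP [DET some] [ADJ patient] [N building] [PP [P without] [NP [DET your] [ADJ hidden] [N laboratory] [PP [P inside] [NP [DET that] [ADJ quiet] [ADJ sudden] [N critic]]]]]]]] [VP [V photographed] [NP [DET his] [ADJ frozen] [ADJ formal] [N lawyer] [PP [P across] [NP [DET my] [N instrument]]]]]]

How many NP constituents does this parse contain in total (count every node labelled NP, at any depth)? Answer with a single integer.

6

Scanning left to right, an opening `[NP` appears at word positions 1, 6, 10, 14, 19, 24 — 6 in total.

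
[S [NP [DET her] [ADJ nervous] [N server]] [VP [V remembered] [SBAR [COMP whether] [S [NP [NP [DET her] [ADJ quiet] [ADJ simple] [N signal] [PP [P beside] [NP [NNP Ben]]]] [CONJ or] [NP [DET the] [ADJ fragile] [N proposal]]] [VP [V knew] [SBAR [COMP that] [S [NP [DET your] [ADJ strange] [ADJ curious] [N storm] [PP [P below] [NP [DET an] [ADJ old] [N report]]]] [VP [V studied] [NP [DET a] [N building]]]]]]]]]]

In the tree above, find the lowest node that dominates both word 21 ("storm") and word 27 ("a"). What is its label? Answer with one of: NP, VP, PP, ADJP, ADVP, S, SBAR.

S

The smallest bracket enclosing both words is [S your strange curious storm below an old report studied a building], so the label is S.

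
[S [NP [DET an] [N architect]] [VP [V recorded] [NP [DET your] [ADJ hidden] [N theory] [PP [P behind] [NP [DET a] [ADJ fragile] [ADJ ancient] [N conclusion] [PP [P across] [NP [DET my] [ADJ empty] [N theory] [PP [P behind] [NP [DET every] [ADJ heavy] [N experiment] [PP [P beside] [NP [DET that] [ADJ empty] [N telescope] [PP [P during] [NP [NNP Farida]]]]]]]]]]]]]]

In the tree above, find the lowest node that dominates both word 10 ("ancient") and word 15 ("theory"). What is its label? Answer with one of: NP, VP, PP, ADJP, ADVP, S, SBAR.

Both words fall inside [NP a fragile ancient conclusion across my empty theory behind every heavy experiment beside that empty telescope during Farida] (words 8–25), and no smaller constituent contains them both. Label: NP.

NP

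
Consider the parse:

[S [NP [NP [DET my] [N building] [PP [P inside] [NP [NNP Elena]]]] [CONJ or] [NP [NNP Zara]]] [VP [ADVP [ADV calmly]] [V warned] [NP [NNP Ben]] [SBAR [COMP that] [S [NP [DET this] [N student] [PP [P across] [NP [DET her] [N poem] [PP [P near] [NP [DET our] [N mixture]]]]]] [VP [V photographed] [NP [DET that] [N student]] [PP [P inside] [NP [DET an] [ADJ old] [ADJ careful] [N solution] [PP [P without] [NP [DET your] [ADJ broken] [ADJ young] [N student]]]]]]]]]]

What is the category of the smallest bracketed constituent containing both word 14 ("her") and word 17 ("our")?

NP

The smallest bracket enclosing both words is [NP her poem near our mixture], so the label is NP.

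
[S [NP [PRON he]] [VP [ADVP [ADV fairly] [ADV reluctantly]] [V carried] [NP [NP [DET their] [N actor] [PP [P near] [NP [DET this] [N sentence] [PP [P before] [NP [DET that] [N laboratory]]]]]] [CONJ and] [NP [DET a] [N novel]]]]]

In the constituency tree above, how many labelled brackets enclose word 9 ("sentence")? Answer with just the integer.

7

Path from the root down to the word: S → VP → NP → NP → PP → NP → N. That is 7 enclosing brackets.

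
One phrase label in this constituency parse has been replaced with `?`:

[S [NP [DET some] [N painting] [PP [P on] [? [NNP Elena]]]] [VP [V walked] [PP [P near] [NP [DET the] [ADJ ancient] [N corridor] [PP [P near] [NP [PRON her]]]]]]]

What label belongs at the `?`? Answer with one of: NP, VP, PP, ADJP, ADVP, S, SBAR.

Looking at what the `?` directly dominates — NNP 'Elena' — this is a noun phrase (NP).

NP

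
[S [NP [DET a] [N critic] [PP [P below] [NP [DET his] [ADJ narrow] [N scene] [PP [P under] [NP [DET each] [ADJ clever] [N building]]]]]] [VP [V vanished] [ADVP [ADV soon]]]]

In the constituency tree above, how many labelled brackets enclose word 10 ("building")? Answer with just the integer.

The word sits inside N, which is inside NP, inside PP, inside NP, inside PP, inside NP, inside S — 7 brackets in all.

7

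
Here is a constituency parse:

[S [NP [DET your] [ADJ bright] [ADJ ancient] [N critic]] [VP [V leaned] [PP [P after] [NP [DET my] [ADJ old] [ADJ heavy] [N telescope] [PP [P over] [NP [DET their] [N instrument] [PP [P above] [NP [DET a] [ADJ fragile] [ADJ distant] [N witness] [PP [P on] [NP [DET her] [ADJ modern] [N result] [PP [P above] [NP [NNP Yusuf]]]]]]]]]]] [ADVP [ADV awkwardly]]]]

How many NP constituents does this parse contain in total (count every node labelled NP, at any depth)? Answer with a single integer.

6

Listing each NP by its span: [NP your bright ancient critic]; [NP my old heavy telescope over their instrument above a fragile distant witness on her modern result above Yusuf]; [NP their instrument above a fragile distant witness on her modern result above Yusuf]; [NP a fragile distant witness on her modern result above Yusuf]; [NP her modern result above Yusuf]; [NP Yusuf] — that makes 6.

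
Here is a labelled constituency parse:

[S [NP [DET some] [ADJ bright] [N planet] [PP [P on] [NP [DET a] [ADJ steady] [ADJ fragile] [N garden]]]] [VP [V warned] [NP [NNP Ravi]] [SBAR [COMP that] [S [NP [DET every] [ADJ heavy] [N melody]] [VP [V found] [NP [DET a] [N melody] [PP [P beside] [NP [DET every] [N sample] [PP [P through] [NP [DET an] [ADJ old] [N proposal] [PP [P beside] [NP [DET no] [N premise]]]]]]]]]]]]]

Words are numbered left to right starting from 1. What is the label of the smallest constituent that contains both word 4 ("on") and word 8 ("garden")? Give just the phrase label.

PP

Word 4 lies under S → NP → PP → P; word 8 lies under S → NP → PP → NP → N. The lowest shared node is the PP.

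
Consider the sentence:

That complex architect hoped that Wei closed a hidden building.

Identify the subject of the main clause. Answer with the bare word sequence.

that complex architect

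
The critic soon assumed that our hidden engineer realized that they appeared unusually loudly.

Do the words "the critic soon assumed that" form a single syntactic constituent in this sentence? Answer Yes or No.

The sequence begins inside the noun phrase "the critic" and ends inside the verb phrase "soon assumed that our hidden engineer realized that they appeared unusually loudly"; it crosses a phrase boundary, so no single node in the tree spans exactly those words.

No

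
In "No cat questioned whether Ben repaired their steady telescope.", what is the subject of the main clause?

In the main clause the verb is "questioned"; the NP preceding it, "no cat", is the subject.

no cat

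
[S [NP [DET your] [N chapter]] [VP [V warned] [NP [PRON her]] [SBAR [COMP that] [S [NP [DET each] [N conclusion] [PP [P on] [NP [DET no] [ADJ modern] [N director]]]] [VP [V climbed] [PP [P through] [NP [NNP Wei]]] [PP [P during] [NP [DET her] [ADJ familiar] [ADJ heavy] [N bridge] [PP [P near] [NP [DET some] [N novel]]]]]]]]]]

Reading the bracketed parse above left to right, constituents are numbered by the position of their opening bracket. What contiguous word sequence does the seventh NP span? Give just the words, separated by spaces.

In left-to-right order the NP constituents are "your chapter"; "her"; "each conclusion on no modern director"; "no modern director"; "Wei"; "her familiar heavy bridge near some novel"; "some novel". Number 7 is "some novel".

some novel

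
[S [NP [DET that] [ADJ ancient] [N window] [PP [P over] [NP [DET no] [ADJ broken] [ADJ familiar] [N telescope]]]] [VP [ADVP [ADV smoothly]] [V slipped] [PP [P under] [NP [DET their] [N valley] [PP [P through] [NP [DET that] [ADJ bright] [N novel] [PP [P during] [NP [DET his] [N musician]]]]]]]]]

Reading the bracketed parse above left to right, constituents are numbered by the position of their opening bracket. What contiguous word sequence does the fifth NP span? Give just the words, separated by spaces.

Opening `[NP` markers occur at word positions 1, 5, 12, 15, 19; the fifth of these opens the constituent [NP his musician].

his musician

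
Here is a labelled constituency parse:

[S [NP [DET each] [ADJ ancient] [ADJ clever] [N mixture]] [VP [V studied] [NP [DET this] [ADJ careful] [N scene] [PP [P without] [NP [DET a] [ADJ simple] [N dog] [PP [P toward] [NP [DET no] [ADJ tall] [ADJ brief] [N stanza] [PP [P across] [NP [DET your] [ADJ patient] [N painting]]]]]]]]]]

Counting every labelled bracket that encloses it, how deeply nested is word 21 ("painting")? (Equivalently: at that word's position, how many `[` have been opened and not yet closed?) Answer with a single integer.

10

Path from the root down to the word: S → VP → NP → PP → NP → PP → NP → PP → NP → N. That is 10 enclosing brackets.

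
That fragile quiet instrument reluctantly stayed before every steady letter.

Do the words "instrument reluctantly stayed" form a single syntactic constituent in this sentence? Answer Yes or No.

The smallest constituent containing the whole sequence is the clause [S that fragile quiet instrument reluctantly stayed before every steady letter], but the sequence is only part of it — it straddles the boundary between noun phrase "that fragile quiet instrument" and verb phrase "reluctantly stayed before every steady letter".

No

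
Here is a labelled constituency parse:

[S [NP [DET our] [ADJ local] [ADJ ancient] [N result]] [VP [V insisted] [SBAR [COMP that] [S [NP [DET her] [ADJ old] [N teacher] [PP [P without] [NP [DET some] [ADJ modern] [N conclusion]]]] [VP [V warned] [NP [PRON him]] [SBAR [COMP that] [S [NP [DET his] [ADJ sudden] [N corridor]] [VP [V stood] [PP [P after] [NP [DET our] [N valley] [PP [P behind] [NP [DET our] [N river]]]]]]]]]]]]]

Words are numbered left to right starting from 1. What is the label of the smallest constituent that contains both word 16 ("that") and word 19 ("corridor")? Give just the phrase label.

SBAR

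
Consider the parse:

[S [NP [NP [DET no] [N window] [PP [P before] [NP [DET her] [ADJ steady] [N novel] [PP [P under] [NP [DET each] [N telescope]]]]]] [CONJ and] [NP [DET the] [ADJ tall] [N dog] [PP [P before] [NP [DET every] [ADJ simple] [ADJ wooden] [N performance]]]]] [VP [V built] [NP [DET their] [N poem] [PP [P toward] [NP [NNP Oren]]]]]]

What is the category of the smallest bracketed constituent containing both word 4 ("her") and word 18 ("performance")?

Both words fall inside [NP no window before her steady novel under each telescope and the tall dog before every simple wooden performance] (words 1–18), and no smaller constituent contains them both. Label: NP.

NP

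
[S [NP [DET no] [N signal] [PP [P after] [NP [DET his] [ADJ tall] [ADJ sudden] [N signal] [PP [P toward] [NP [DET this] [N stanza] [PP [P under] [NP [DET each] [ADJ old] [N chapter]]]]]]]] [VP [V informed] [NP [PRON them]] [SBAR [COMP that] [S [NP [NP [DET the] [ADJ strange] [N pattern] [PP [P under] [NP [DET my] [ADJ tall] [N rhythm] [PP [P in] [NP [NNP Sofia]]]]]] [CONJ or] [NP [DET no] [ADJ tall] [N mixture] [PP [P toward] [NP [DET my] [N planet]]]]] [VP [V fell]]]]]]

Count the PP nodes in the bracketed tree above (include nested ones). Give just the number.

The PP constituents are: [PP after his tall sudden signal toward this stanza under each old chapter]; [PP toward this stanza under each old chapter]; [PP under each old chapter]; [PP under my tall rhythm in Sofia]; [PP in Sofia]; [PP toward my planet]. Total: 6.

6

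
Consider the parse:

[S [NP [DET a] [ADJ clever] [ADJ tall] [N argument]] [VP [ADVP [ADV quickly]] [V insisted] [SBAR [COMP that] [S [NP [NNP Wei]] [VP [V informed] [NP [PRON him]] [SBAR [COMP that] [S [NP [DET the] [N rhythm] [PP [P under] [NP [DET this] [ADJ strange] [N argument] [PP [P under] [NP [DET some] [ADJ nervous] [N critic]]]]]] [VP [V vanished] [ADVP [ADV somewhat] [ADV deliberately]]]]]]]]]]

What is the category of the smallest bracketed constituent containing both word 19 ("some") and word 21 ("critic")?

NP

The smallest bracket enclosing both words is [NP some nervous critic], so the label is NP.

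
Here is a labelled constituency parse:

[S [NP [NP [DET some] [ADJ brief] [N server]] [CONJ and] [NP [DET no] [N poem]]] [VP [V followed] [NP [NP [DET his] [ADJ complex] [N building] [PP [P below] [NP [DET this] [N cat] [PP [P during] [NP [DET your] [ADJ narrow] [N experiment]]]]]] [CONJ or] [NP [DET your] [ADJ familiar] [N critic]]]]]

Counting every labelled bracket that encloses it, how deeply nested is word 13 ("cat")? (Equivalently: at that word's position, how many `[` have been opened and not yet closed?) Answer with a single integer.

7

The word sits inside N, which is inside NP, inside PP, inside NP, inside NP, inside VP, inside S — 7 brackets in all.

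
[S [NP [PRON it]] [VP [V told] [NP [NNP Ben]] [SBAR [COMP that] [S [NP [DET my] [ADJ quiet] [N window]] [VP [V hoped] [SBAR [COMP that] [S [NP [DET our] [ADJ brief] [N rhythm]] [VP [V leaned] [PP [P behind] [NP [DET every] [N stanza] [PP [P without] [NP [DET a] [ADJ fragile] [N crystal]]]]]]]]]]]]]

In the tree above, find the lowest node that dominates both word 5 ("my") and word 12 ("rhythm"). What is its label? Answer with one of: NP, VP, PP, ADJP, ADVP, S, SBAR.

Both words fall inside [S my quiet window hoped that our brief rhythm leaned behind every stanza without a fragile crystal] (words 5–20), and no smaller constituent contains them both. Label: S.

S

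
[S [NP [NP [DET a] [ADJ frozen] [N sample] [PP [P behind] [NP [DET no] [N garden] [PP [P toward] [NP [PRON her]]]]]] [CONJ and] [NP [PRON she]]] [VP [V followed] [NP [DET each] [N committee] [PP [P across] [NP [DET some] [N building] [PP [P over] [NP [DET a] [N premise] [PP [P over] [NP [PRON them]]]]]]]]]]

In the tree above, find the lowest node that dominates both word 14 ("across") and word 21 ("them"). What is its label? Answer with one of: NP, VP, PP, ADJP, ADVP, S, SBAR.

PP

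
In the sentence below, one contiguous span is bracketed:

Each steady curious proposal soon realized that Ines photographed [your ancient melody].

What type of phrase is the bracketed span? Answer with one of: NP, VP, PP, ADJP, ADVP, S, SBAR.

"melody" is the head of the bracketed span, so the span is a noun phrase: NP.

NP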